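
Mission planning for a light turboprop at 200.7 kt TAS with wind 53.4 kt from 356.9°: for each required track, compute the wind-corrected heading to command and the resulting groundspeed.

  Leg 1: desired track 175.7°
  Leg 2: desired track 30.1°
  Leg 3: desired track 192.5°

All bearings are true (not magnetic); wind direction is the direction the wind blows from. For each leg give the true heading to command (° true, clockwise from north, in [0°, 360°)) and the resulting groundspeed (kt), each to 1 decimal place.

Leg 1: heading=175.4°, groundspeed=254.1 kt
Leg 2: heading=21.7°, groundspeed=153.9 kt
Leg 3: heading=196.6°, groundspeed=251.6 kt

Leg 1: desired track 175.7°; wind correction -0.3° → command heading 175.4°, groundspeed 254.1 kt
Leg 2: desired track 30.1°; wind correction -8.4° → command heading 21.7°, groundspeed 153.9 kt
Leg 3: desired track 192.5°; wind correction +4.1° → command heading 196.6°, groundspeed 251.6 kt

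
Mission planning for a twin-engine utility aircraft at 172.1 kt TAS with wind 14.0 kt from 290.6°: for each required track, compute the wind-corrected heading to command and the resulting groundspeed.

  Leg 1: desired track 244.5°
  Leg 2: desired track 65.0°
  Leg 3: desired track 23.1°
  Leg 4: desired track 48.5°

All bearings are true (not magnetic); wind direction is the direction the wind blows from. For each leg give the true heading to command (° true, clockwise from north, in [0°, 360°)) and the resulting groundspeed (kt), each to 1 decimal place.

Leg 1: heading=247.9°, groundspeed=162.1 kt
Leg 2: heading=61.7°, groundspeed=181.6 kt
Leg 3: heading=18.4°, groundspeed=172.1 kt
Leg 4: heading=44.4°, groundspeed=178.2 kt

Leg 1: desired track 244.5°; wind correction +3.4° → command heading 247.9°, groundspeed 162.1 kt
Leg 2: desired track 65.0°; wind correction -3.3° → command heading 61.7°, groundspeed 181.6 kt
Leg 3: desired track 23.1°; wind correction -4.7° → command heading 18.4°, groundspeed 172.1 kt
Leg 4: desired track 48.5°; wind correction -4.1° → command heading 44.4°, groundspeed 178.2 kt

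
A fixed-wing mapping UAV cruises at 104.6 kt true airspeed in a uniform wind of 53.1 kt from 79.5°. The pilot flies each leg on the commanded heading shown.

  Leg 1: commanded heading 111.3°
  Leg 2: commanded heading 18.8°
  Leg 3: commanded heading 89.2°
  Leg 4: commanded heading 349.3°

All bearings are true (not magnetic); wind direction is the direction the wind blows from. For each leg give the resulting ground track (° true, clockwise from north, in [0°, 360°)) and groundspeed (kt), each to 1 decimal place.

Leg 1: heading 111.3°; drift +25.2° → track 136.5°, groundspeed 65.7 kt
Leg 2: heading 18.8°; drift -30.5° → track 348.3°, groundspeed 91.2 kt
Leg 3: heading 89.2°; drift +9.7° → track 98.9°, groundspeed 53.0 kt
Leg 4: heading 349.3°; drift -26.9° → track 322.4°, groundspeed 117.5 kt

Leg 1: track=136.5°, groundspeed=65.7 kt
Leg 2: track=348.3°, groundspeed=91.2 kt
Leg 3: track=98.9°, groundspeed=53.0 kt
Leg 4: track=322.4°, groundspeed=117.5 kt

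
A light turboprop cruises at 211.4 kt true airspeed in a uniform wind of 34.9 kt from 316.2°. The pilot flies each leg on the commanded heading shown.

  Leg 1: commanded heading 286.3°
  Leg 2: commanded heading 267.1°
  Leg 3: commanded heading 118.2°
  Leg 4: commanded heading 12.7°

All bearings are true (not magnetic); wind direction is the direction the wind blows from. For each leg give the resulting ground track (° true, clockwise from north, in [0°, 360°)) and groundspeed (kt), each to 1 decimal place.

Leg 1: heading 286.3°; drift -5.5° → track 280.8°, groundspeed 182.0 kt
Leg 2: heading 267.1°; drift -8.0° → track 259.1°, groundspeed 190.4 kt
Leg 3: heading 118.2°; drift +2.5° → track 120.7°, groundspeed 244.8 kt
Leg 4: heading 12.7°; drift +8.6° → track 21.3°, groundspeed 194.3 kt

Leg 1: track=280.8°, groundspeed=182.0 kt
Leg 2: track=259.1°, groundspeed=190.4 kt
Leg 3: track=120.7°, groundspeed=244.8 kt
Leg 4: track=21.3°, groundspeed=194.3 kt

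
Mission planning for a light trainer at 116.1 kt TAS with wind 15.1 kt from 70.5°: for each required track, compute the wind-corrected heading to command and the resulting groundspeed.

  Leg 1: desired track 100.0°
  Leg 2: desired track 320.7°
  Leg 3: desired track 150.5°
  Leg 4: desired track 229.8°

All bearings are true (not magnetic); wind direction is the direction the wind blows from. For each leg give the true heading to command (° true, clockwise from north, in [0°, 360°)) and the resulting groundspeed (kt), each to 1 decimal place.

Leg 1: desired track 100.0°; wind correction -3.7° → command heading 96.3°, groundspeed 102.7 kt
Leg 2: desired track 320.7°; wind correction +7.0° → command heading 327.7°, groundspeed 120.3 kt
Leg 3: desired track 150.5°; wind correction -7.4° → command heading 143.1°, groundspeed 112.5 kt
Leg 4: desired track 229.8°; wind correction -2.6° → command heading 227.2°, groundspeed 130.1 kt

Leg 1: heading=96.3°, groundspeed=102.7 kt
Leg 2: heading=327.7°, groundspeed=120.3 kt
Leg 3: heading=143.1°, groundspeed=112.5 kt
Leg 4: heading=227.2°, groundspeed=130.1 kt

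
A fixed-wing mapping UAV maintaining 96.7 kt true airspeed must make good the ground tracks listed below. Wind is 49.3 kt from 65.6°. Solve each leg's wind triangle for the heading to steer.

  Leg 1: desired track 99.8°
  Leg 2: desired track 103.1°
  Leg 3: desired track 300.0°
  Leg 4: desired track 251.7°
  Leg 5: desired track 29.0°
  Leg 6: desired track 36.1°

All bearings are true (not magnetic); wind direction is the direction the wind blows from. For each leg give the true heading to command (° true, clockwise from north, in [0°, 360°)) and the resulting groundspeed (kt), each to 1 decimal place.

Leg 1: heading=83.1°, groundspeed=51.9 kt
Leg 2: heading=85.0°, groundspeed=52.8 kt
Leg 3: heading=324.5°, groundspeed=116.7 kt
Leg 4: heading=254.8°, groundspeed=145.6 kt
Leg 5: heading=46.7°, groundspeed=52.5 kt
Leg 6: heading=50.6°, groundspeed=50.7 kt

Leg 1: desired track 99.8°; wind correction -16.7° → command heading 83.1°, groundspeed 51.9 kt
Leg 2: desired track 103.1°; wind correction -18.1° → command heading 85.0°, groundspeed 52.8 kt
Leg 3: desired track 300.0°; wind correction +24.5° → command heading 324.5°, groundspeed 116.7 kt
Leg 4: desired track 251.7°; wind correction +3.1° → command heading 254.8°, groundspeed 145.6 kt
Leg 5: desired track 29.0°; wind correction +17.7° → command heading 46.7°, groundspeed 52.5 kt
Leg 6: desired track 36.1°; wind correction +14.5° → command heading 50.6°, groundspeed 50.7 kt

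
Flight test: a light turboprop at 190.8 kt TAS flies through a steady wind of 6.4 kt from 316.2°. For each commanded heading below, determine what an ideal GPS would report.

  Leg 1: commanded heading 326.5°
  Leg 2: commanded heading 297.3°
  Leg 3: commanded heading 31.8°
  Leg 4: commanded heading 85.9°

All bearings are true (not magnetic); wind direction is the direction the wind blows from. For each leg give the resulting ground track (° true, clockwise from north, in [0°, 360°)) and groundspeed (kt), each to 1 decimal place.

Leg 1: heading 326.5°; drift +0.4° → track 326.9°, groundspeed 184.5 kt
Leg 2: heading 297.3°; drift -0.6° → track 296.7°, groundspeed 184.8 kt
Leg 3: heading 31.8°; drift +1.9° → track 33.7°, groundspeed 189.3 kt
Leg 4: heading 85.9°; drift +1.4° → track 87.3°, groundspeed 195.0 kt

Leg 1: track=326.9°, groundspeed=184.5 kt
Leg 2: track=296.7°, groundspeed=184.8 kt
Leg 3: track=33.7°, groundspeed=189.3 kt
Leg 4: track=87.3°, groundspeed=195.0 kt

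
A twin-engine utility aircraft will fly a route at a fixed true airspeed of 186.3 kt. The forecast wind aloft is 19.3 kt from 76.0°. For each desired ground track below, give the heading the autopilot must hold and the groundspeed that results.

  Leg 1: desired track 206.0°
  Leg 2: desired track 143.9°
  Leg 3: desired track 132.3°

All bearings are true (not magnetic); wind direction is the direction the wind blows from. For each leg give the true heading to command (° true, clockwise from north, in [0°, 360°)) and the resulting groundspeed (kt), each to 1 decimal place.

Leg 1: desired track 206.0°; wind correction -4.6° → command heading 201.4°, groundspeed 198.1 kt
Leg 2: desired track 143.9°; wind correction -5.5° → command heading 138.4°, groundspeed 178.2 kt
Leg 3: desired track 132.3°; wind correction -4.9° → command heading 127.4°, groundspeed 174.9 kt

Leg 1: heading=201.4°, groundspeed=198.1 kt
Leg 2: heading=138.4°, groundspeed=178.2 kt
Leg 3: heading=127.4°, groundspeed=174.9 kt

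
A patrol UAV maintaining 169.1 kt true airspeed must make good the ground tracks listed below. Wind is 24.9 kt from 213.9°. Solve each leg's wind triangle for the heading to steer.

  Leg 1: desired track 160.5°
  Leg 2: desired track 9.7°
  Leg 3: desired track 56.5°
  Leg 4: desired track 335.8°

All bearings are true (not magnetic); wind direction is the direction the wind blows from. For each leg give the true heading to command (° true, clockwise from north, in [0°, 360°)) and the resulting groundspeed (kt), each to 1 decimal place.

Leg 1: heading=167.3°, groundspeed=153.1 kt
Leg 2: heading=6.2°, groundspeed=191.5 kt
Leg 3: heading=59.7°, groundspeed=191.8 kt
Leg 4: heading=328.6°, groundspeed=180.9 kt

Leg 1: desired track 160.5°; wind correction +6.8° → command heading 167.3°, groundspeed 153.1 kt
Leg 2: desired track 9.7°; wind correction -3.5° → command heading 6.2°, groundspeed 191.5 kt
Leg 3: desired track 56.5°; wind correction +3.2° → command heading 59.7°, groundspeed 191.8 kt
Leg 4: desired track 335.8°; wind correction -7.2° → command heading 328.6°, groundspeed 180.9 kt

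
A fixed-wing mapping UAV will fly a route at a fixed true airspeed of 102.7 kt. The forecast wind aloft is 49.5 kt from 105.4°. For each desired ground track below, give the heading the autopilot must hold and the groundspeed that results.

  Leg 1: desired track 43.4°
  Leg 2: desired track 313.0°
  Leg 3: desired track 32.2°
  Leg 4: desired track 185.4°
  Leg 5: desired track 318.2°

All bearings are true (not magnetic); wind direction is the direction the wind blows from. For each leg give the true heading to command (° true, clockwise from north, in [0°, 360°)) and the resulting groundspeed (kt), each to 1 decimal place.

Leg 1: heading=68.6°, groundspeed=69.7 kt
Leg 2: heading=325.9°, groundspeed=144.0 kt
Leg 3: heading=59.7°, groundspeed=76.8 kt
Leg 4: heading=157.1°, groundspeed=81.8 kt
Leg 5: heading=333.3°, groundspeed=140.7 kt

Leg 1: desired track 43.4°; wind correction +25.2° → command heading 68.6°, groundspeed 69.7 kt
Leg 2: desired track 313.0°; wind correction +12.9° → command heading 325.9°, groundspeed 144.0 kt
Leg 3: desired track 32.2°; wind correction +27.5° → command heading 59.7°, groundspeed 76.8 kt
Leg 4: desired track 185.4°; wind correction -28.3° → command heading 157.1°, groundspeed 81.8 kt
Leg 5: desired track 318.2°; wind correction +15.1° → command heading 333.3°, groundspeed 140.7 kt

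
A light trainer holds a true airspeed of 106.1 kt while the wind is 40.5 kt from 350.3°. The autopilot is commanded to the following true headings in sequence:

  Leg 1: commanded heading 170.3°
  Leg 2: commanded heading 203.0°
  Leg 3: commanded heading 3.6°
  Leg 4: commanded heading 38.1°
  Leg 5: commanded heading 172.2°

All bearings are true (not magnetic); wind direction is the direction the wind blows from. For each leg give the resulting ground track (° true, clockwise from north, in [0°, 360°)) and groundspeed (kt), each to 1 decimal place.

Leg 1: track=170.3°, groundspeed=146.6 kt
Leg 2: track=194.1°, groundspeed=141.9 kt
Leg 3: track=11.6°, groundspeed=67.3 kt
Leg 4: track=58.9°, groundspeed=84.4 kt
Leg 5: track=171.7°, groundspeed=146.6 kt

Leg 1: heading 170.3°; drift +0.0° → track 170.3°, groundspeed 146.6 kt
Leg 2: heading 203.0°; drift -8.9° → track 194.1°, groundspeed 141.9 kt
Leg 3: heading 3.6°; drift +8.0° → track 11.6°, groundspeed 67.3 kt
Leg 4: heading 38.1°; drift +20.8° → track 58.9°, groundspeed 84.4 kt
Leg 5: heading 172.2°; drift -0.5° → track 171.7°, groundspeed 146.6 kt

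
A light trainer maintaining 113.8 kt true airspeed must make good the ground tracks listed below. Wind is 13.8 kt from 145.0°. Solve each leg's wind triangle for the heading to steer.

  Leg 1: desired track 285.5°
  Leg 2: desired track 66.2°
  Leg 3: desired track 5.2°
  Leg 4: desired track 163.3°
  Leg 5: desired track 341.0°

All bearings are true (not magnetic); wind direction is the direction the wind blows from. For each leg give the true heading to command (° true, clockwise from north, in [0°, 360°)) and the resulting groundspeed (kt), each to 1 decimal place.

Leg 1: heading=281.1°, groundspeed=124.1 kt
Leg 2: heading=73.0°, groundspeed=110.3 kt
Leg 3: heading=9.7°, groundspeed=124.0 kt
Leg 4: heading=161.1°, groundspeed=100.6 kt
Leg 5: heading=342.9°, groundspeed=127.0 kt

Leg 1: desired track 285.5°; wind correction -4.4° → command heading 281.1°, groundspeed 124.1 kt
Leg 2: desired track 66.2°; wind correction +6.8° → command heading 73.0°, groundspeed 110.3 kt
Leg 3: desired track 5.2°; wind correction +4.5° → command heading 9.7°, groundspeed 124.0 kt
Leg 4: desired track 163.3°; wind correction -2.2° → command heading 161.1°, groundspeed 100.6 kt
Leg 5: desired track 341.0°; wind correction +1.9° → command heading 342.9°, groundspeed 127.0 kt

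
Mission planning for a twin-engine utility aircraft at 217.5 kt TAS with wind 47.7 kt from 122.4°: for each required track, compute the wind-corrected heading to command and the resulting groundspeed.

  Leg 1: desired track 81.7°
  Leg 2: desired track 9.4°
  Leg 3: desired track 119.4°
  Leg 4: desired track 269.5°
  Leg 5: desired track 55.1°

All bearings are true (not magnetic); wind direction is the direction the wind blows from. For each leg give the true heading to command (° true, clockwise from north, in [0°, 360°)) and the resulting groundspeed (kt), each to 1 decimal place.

Leg 1: desired track 81.7°; wind correction +8.2° → command heading 89.9°, groundspeed 179.1 kt
Leg 2: desired track 9.4°; wind correction +11.6° → command heading 21.0°, groundspeed 231.7 kt
Leg 3: desired track 119.4°; wind correction +0.7° → command heading 120.1°, groundspeed 169.9 kt
Leg 4: desired track 269.5°; wind correction -6.8° → command heading 262.7°, groundspeed 256.0 kt
Leg 5: desired track 55.1°; wind correction +11.7° → command heading 66.8°, groundspeed 194.6 kt

Leg 1: heading=89.9°, groundspeed=179.1 kt
Leg 2: heading=21.0°, groundspeed=231.7 kt
Leg 3: heading=120.1°, groundspeed=169.9 kt
Leg 4: heading=262.7°, groundspeed=256.0 kt
Leg 5: heading=66.8°, groundspeed=194.6 kt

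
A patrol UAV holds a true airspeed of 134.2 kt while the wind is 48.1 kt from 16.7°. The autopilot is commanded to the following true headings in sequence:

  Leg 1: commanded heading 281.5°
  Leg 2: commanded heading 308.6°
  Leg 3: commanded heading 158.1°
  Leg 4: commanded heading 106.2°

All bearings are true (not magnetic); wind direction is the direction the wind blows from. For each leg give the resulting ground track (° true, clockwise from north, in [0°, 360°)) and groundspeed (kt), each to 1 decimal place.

Leg 1: track=262.4°, groundspeed=146.6 kt
Leg 2: track=287.6°, groundspeed=124.5 kt
Leg 3: track=168.0°, groundspeed=174.4 kt
Leg 4: track=126.0°, groundspeed=142.2 kt

Leg 1: heading 281.5°; drift -19.1° → track 262.4°, groundspeed 146.6 kt
Leg 2: heading 308.6°; drift -21.0° → track 287.6°, groundspeed 124.5 kt
Leg 3: heading 158.1°; drift +9.9° → track 168.0°, groundspeed 174.4 kt
Leg 4: heading 106.2°; drift +19.8° → track 126.0°, groundspeed 142.2 kt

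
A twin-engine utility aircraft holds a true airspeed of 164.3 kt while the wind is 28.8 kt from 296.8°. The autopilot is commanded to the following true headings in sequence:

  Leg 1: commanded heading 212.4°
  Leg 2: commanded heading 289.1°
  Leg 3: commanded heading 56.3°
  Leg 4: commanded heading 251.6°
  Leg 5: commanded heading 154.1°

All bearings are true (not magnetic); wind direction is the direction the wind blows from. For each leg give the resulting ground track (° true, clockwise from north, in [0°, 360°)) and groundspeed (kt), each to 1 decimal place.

Leg 1: heading 212.4°; drift -10.1° → track 202.3°, groundspeed 164.0 kt
Leg 2: heading 289.1°; drift -1.6° → track 287.5°, groundspeed 135.8 kt
Leg 3: heading 56.3°; drift +8.0° → track 64.3°, groundspeed 180.2 kt
Leg 4: heading 251.6°; drift -8.1° → track 243.5°, groundspeed 145.4 kt
Leg 5: heading 154.1°; drift -5.3° → track 148.8°, groundspeed 188.0 kt

Leg 1: track=202.3°, groundspeed=164.0 kt
Leg 2: track=287.5°, groundspeed=135.8 kt
Leg 3: track=64.3°, groundspeed=180.2 kt
Leg 4: track=243.5°, groundspeed=145.4 kt
Leg 5: track=148.8°, groundspeed=188.0 kt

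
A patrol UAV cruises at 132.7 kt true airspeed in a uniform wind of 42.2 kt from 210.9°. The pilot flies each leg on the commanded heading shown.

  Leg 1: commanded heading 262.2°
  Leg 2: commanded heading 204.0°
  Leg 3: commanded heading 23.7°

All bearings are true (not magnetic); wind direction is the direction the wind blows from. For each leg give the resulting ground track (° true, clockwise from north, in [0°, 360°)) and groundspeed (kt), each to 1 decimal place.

Leg 1: track=279.4°, groundspeed=111.3 kt
Leg 2: track=200.8°, groundspeed=90.9 kt
Leg 3: track=25.4°, groundspeed=174.6 kt

Leg 1: heading 262.2°; drift +17.2° → track 279.4°, groundspeed 111.3 kt
Leg 2: heading 204.0°; drift -3.2° → track 200.8°, groundspeed 90.9 kt
Leg 3: heading 23.7°; drift +1.7° → track 25.4°, groundspeed 174.6 kt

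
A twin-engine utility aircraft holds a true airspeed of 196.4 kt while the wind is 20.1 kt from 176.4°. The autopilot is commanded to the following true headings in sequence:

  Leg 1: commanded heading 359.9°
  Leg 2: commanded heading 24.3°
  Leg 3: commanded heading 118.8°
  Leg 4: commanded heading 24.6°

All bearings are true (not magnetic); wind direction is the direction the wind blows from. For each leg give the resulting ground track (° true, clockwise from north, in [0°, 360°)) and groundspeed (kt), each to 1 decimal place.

Leg 1: heading 359.9°; drift -0.3° → track 359.6°, groundspeed 216.5 kt
Leg 2: heading 24.3°; drift -2.5° → track 21.8°, groundspeed 214.4 kt
Leg 3: heading 118.8°; drift -5.2° → track 113.6°, groundspeed 186.4 kt
Leg 4: heading 24.6°; drift -2.5° → track 22.1°, groundspeed 214.3 kt

Leg 1: track=359.6°, groundspeed=216.5 kt
Leg 2: track=21.8°, groundspeed=214.4 kt
Leg 3: track=113.6°, groundspeed=186.4 kt
Leg 4: track=22.1°, groundspeed=214.3 kt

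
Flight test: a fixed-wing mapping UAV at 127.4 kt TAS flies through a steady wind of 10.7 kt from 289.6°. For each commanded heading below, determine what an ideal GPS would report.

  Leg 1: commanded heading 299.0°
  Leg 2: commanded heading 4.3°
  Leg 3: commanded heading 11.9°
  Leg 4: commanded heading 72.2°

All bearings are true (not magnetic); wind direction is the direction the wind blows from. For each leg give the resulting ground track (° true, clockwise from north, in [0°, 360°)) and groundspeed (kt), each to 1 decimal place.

Leg 1: heading 299.0°; drift +0.9° → track 299.9°, groundspeed 116.9 kt
Leg 2: heading 4.3°; drift +4.7° → track 9.0°, groundspeed 125.0 kt
Leg 3: heading 11.9°; drift +4.8° → track 16.7°, groundspeed 126.4 kt
Leg 4: heading 72.2°; drift +2.7° → track 74.9°, groundspeed 136.1 kt

Leg 1: track=299.9°, groundspeed=116.9 kt
Leg 2: track=9.0°, groundspeed=125.0 kt
Leg 3: track=16.7°, groundspeed=126.4 kt
Leg 4: track=74.9°, groundspeed=136.1 kt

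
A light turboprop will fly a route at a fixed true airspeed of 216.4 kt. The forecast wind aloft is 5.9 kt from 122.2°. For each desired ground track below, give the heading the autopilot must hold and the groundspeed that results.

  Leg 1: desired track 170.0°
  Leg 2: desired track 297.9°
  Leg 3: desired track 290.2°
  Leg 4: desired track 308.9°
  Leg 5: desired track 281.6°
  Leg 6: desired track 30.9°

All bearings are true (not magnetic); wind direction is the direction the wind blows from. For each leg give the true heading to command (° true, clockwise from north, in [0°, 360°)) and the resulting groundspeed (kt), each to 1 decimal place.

Leg 1: desired track 170.0°; wind correction -1.2° → command heading 168.8°, groundspeed 212.4 kt
Leg 2: desired track 297.9°; wind correction -0.1° → command heading 297.8°, groundspeed 222.3 kt
Leg 3: desired track 290.2°; wind correction -0.3° → command heading 289.9°, groundspeed 222.2 kt
Leg 4: desired track 308.9°; wind correction +0.2° → command heading 309.1°, groundspeed 222.3 kt
Leg 5: desired track 281.6°; wind correction -0.5° → command heading 281.1°, groundspeed 221.9 kt
Leg 6: desired track 30.9°; wind correction +1.6° → command heading 32.5°, groundspeed 216.5 kt

Leg 1: heading=168.8°, groundspeed=212.4 kt
Leg 2: heading=297.8°, groundspeed=222.3 kt
Leg 3: heading=289.9°, groundspeed=222.2 kt
Leg 4: heading=309.1°, groundspeed=222.3 kt
Leg 5: heading=281.1°, groundspeed=221.9 kt
Leg 6: heading=32.5°, groundspeed=216.5 kt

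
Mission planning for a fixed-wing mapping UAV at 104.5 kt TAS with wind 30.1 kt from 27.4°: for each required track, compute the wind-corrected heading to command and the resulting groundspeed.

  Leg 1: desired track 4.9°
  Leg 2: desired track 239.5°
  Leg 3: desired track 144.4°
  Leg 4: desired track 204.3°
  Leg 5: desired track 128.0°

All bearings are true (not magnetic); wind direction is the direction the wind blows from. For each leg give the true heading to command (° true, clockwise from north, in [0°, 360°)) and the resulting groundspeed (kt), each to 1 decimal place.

Leg 1: desired track 4.9°; wind correction +6.3° → command heading 11.2°, groundspeed 76.1 kt
Leg 2: desired track 239.5°; wind correction +8.8° → command heading 248.3°, groundspeed 128.8 kt
Leg 3: desired track 144.4°; wind correction -14.9° → command heading 129.5°, groundspeed 114.7 kt
Leg 4: desired track 204.3°; wind correction -0.9° → command heading 203.4°, groundspeed 134.5 kt
Leg 5: desired track 128.0°; wind correction -16.4° → command heading 111.6°, groundspeed 105.8 kt

Leg 1: heading=11.2°, groundspeed=76.1 kt
Leg 2: heading=248.3°, groundspeed=128.8 kt
Leg 3: heading=129.5°, groundspeed=114.7 kt
Leg 4: heading=203.4°, groundspeed=134.5 kt
Leg 5: heading=111.6°, groundspeed=105.8 kt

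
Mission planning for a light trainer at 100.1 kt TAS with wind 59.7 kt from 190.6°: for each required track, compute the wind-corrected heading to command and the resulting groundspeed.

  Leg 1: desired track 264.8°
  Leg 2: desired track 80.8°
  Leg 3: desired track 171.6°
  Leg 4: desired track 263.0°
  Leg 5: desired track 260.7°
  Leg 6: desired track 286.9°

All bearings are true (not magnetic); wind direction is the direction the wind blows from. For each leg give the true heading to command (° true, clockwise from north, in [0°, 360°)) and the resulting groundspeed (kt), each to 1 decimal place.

Leg 1: desired track 264.8°; wind correction -35.0° → command heading 229.8°, groundspeed 65.7 kt
Leg 2: desired track 80.8°; wind correction +34.1° → command heading 114.9°, groundspeed 103.1 kt
Leg 3: desired track 171.6°; wind correction +11.2° → command heading 182.8°, groundspeed 41.7 kt
Leg 4: desired track 263.0°; wind correction -34.6° → command heading 228.4°, groundspeed 64.3 kt
Leg 5: desired track 260.7°; wind correction -34.1° → command heading 226.6°, groundspeed 62.6 kt
Leg 6: desired track 286.9°; wind correction -36.4° → command heading 250.5°, groundspeed 87.2 kt

Leg 1: heading=229.8°, groundspeed=65.7 kt
Leg 2: heading=114.9°, groundspeed=103.1 kt
Leg 3: heading=182.8°, groundspeed=41.7 kt
Leg 4: heading=228.4°, groundspeed=64.3 kt
Leg 5: heading=226.6°, groundspeed=62.6 kt
Leg 6: heading=250.5°, groundspeed=87.2 kt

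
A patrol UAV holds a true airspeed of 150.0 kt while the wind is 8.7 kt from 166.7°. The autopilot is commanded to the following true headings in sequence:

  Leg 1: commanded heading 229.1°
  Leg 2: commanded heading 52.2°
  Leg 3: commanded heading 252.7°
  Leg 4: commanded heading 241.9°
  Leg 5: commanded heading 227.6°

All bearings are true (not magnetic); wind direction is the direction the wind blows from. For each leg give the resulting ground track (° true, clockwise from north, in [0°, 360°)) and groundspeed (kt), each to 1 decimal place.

Leg 1: track=232.1°, groundspeed=146.2 kt
Leg 2: track=49.2°, groundspeed=153.8 kt
Leg 3: track=256.0°, groundspeed=149.6 kt
Leg 4: track=245.2°, groundspeed=148.0 kt
Leg 5: track=230.6°, groundspeed=146.0 kt

Leg 1: heading 229.1°; drift +3.0° → track 232.1°, groundspeed 146.2 kt
Leg 2: heading 52.2°; drift -3.0° → track 49.2°, groundspeed 153.8 kt
Leg 3: heading 252.7°; drift +3.3° → track 256.0°, groundspeed 149.6 kt
Leg 4: heading 241.9°; drift +3.3° → track 245.2°, groundspeed 148.0 kt
Leg 5: heading 227.6°; drift +3.0° → track 230.6°, groundspeed 146.0 kt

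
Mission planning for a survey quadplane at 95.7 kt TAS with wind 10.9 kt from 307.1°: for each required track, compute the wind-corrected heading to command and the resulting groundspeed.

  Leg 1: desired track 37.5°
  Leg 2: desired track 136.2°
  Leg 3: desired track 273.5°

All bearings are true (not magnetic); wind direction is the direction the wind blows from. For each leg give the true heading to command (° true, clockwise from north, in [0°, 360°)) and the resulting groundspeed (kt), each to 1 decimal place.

Leg 1: desired track 37.5°; wind correction -6.5° → command heading 31.0°, groundspeed 95.2 kt
Leg 2: desired track 136.2°; wind correction +1.0° → command heading 137.2°, groundspeed 106.4 kt
Leg 3: desired track 273.5°; wind correction +3.6° → command heading 277.1°, groundspeed 86.4 kt

Leg 1: heading=31.0°, groundspeed=95.2 kt
Leg 2: heading=137.2°, groundspeed=106.4 kt
Leg 3: heading=277.1°, groundspeed=86.4 kt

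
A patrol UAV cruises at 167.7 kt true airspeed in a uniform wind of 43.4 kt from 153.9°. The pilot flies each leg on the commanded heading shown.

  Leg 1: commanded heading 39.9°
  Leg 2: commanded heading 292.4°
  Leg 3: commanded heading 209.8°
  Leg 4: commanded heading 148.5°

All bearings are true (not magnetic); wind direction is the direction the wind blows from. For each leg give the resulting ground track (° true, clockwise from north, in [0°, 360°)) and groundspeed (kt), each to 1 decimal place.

Leg 1: heading 39.9°; drift -12.1° → track 27.8°, groundspeed 189.5 kt
Leg 2: heading 292.4°; drift +8.2° → track 300.6°, groundspeed 202.3 kt
Leg 3: heading 209.8°; drift +14.1° → track 223.9°, groundspeed 147.8 kt
Leg 4: heading 148.5°; drift -1.9° → track 146.6°, groundspeed 124.6 kt

Leg 1: track=27.8°, groundspeed=189.5 kt
Leg 2: track=300.6°, groundspeed=202.3 kt
Leg 3: track=223.9°, groundspeed=147.8 kt
Leg 4: track=146.6°, groundspeed=124.6 kt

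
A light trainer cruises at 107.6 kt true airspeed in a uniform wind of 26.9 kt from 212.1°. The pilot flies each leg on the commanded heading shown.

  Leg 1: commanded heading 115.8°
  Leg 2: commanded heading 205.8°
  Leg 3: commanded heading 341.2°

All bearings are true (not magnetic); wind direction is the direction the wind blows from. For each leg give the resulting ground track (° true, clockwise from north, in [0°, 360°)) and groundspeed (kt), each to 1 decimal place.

Leg 1: track=102.2°, groundspeed=113.7 kt
Leg 2: track=203.7°, groundspeed=80.9 kt
Leg 3: track=350.7°, groundspeed=126.3 kt

Leg 1: heading 115.8°; drift -13.6° → track 102.2°, groundspeed 113.7 kt
Leg 2: heading 205.8°; drift -2.1° → track 203.7°, groundspeed 80.9 kt
Leg 3: heading 341.2°; drift +9.5° → track 350.7°, groundspeed 126.3 kt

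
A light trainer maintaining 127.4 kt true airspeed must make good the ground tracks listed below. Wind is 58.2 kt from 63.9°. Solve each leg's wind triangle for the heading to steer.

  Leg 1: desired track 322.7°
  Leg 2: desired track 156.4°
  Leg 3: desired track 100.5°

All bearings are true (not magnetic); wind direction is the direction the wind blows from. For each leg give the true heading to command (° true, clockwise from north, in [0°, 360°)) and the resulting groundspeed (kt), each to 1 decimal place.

Leg 1: desired track 322.7°; wind correction +26.6° → command heading 349.3°, groundspeed 125.2 kt
Leg 2: desired track 156.4°; wind correction -27.2° → command heading 129.2°, groundspeed 115.9 kt
Leg 3: desired track 100.5°; wind correction -15.8° → command heading 84.7°, groundspeed 75.9 kt

Leg 1: heading=349.3°, groundspeed=125.2 kt
Leg 2: heading=129.2°, groundspeed=115.9 kt
Leg 3: heading=84.7°, groundspeed=75.9 kt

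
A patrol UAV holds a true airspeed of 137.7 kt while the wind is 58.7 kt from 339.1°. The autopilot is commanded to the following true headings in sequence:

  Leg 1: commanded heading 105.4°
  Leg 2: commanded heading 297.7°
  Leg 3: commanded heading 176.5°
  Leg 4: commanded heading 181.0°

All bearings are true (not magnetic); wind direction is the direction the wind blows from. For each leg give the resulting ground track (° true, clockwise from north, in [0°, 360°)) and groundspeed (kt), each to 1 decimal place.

Leg 1: track=120.7°, groundspeed=178.8 kt
Leg 2: track=275.2°, groundspeed=101.4 kt
Leg 3: track=171.3°, groundspeed=194.5 kt
Leg 4: track=174.5°, groundspeed=193.4 kt

Leg 1: heading 105.4°; drift +15.3° → track 120.7°, groundspeed 178.8 kt
Leg 2: heading 297.7°; drift -22.5° → track 275.2°, groundspeed 101.4 kt
Leg 3: heading 176.5°; drift -5.2° → track 171.3°, groundspeed 194.5 kt
Leg 4: heading 181.0°; drift -6.5° → track 174.5°, groundspeed 193.4 kt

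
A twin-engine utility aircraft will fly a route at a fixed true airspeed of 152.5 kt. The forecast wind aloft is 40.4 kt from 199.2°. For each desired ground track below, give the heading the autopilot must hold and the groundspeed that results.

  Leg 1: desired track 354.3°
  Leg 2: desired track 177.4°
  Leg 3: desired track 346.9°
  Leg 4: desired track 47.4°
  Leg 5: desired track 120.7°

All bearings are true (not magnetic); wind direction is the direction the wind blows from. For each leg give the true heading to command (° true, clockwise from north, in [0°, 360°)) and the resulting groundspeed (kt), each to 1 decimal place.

Leg 1: desired track 354.3°; wind correction -6.4° → command heading 347.9°, groundspeed 188.2 kt
Leg 2: desired track 177.4°; wind correction +5.6° → command heading 183.0°, groundspeed 114.2 kt
Leg 3: desired track 346.9°; wind correction -8.1° → command heading 338.8°, groundspeed 185.1 kt
Leg 4: desired track 47.4°; wind correction +7.2° → command heading 54.6°, groundspeed 186.9 kt
Leg 5: desired track 120.7°; wind correction +15.0° → command heading 135.7°, groundspeed 139.2 kt

Leg 1: heading=347.9°, groundspeed=188.2 kt
Leg 2: heading=183.0°, groundspeed=114.2 kt
Leg 3: heading=338.8°, groundspeed=185.1 kt
Leg 4: heading=54.6°, groundspeed=186.9 kt
Leg 5: heading=135.7°, groundspeed=139.2 kt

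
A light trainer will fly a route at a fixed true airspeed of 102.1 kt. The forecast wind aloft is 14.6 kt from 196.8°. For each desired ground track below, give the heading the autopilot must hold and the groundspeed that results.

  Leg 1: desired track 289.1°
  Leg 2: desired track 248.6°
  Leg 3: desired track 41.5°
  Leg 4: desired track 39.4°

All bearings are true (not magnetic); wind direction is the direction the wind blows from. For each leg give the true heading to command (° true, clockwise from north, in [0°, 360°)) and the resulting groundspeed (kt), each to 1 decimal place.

Leg 1: desired track 289.1°; wind correction -8.2° → command heading 280.9°, groundspeed 101.6 kt
Leg 2: desired track 248.6°; wind correction -6.5° → command heading 242.1°, groundspeed 92.4 kt
Leg 3: desired track 41.5°; wind correction +3.4° → command heading 44.9°, groundspeed 115.2 kt
Leg 4: desired track 39.4°; wind correction +3.2° → command heading 42.6°, groundspeed 115.4 kt

Leg 1: heading=280.9°, groundspeed=101.6 kt
Leg 2: heading=242.1°, groundspeed=92.4 kt
Leg 3: heading=44.9°, groundspeed=115.2 kt
Leg 4: heading=42.6°, groundspeed=115.4 kt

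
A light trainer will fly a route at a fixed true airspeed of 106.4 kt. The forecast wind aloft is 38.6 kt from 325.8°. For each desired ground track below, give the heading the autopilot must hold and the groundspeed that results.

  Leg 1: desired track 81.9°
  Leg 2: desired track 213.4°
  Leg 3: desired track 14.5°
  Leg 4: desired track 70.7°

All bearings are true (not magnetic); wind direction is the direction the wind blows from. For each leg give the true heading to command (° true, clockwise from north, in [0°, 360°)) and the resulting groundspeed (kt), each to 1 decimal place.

Leg 1: desired track 81.9°; wind correction -19.0° → command heading 62.9°, groundspeed 117.6 kt
Leg 2: desired track 213.4°; wind correction +19.6° → command heading 233.0°, groundspeed 114.9 kt
Leg 3: desired track 14.5°; wind correction -15.8° → command heading 358.7°, groundspeed 76.9 kt
Leg 4: desired track 70.7°; wind correction -20.5° → command heading 50.2°, groundspeed 109.6 kt

Leg 1: heading=62.9°, groundspeed=117.6 kt
Leg 2: heading=233.0°, groundspeed=114.9 kt
Leg 3: heading=358.7°, groundspeed=76.9 kt
Leg 4: heading=50.2°, groundspeed=109.6 kt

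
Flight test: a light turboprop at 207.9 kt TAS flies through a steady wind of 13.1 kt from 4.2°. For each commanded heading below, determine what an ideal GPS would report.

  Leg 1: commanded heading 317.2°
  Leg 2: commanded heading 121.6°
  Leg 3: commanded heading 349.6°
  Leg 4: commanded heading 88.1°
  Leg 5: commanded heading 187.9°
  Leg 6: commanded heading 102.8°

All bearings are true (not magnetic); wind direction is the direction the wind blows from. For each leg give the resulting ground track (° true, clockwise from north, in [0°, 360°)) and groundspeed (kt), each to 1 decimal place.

Leg 1: heading 317.2°; drift -2.8° → track 314.4°, groundspeed 199.2 kt
Leg 2: heading 121.6°; drift +3.1° → track 124.7°, groundspeed 214.2 kt
Leg 3: heading 349.6°; drift -1.0° → track 348.6°, groundspeed 195.3 kt
Leg 4: heading 88.1°; drift +3.6° → track 91.7°, groundspeed 206.9 kt
Leg 5: heading 187.9°; drift -0.2° → track 187.7°, groundspeed 221.0 kt
Leg 6: heading 102.8°; drift +3.5° → track 106.3°, groundspeed 210.3 kt

Leg 1: track=314.4°, groundspeed=199.2 kt
Leg 2: track=124.7°, groundspeed=214.2 kt
Leg 3: track=348.6°, groundspeed=195.3 kt
Leg 4: track=91.7°, groundspeed=206.9 kt
Leg 5: track=187.7°, groundspeed=221.0 kt
Leg 6: track=106.3°, groundspeed=210.3 kt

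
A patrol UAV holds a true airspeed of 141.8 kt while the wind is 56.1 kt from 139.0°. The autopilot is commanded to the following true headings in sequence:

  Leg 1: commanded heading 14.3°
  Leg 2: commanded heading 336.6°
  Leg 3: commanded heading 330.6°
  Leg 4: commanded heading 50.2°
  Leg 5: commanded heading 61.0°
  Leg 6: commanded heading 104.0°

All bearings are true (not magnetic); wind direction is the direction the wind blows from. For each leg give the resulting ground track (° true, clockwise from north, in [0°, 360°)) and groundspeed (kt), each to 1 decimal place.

Leg 1: heading 14.3°; drift -14.9° → track 359.4°, groundspeed 179.8 kt
Leg 2: heading 336.6°; drift -5.0° → track 331.6°, groundspeed 196.0 kt
Leg 3: heading 330.6°; drift -3.3° → track 327.3°, groundspeed 197.1 kt
Leg 4: heading 50.2°; drift -21.7° → track 28.5°, groundspeed 151.4 kt
Leg 5: heading 61.0°; drift -22.9° → track 38.1°, groundspeed 141.2 kt
Leg 6: heading 104.0°; drift -18.6° → track 85.4°, groundspeed 101.1 kt

Leg 1: track=359.4°, groundspeed=179.8 kt
Leg 2: track=331.6°, groundspeed=196.0 kt
Leg 3: track=327.3°, groundspeed=197.1 kt
Leg 4: track=28.5°, groundspeed=151.4 kt
Leg 5: track=38.1°, groundspeed=141.2 kt
Leg 6: track=85.4°, groundspeed=101.1 kt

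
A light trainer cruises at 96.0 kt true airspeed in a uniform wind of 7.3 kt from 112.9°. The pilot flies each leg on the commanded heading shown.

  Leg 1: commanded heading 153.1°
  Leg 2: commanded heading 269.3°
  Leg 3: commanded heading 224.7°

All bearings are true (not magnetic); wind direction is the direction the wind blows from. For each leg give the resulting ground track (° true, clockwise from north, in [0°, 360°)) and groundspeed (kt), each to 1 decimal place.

Leg 1: heading 153.1°; drift +3.0° → track 156.1°, groundspeed 90.5 kt
Leg 2: heading 269.3°; drift +1.6° → track 270.9°, groundspeed 102.7 kt
Leg 3: heading 224.7°; drift +3.9° → track 228.6°, groundspeed 98.9 kt

Leg 1: track=156.1°, groundspeed=90.5 kt
Leg 2: track=270.9°, groundspeed=102.7 kt
Leg 3: track=228.6°, groundspeed=98.9 kt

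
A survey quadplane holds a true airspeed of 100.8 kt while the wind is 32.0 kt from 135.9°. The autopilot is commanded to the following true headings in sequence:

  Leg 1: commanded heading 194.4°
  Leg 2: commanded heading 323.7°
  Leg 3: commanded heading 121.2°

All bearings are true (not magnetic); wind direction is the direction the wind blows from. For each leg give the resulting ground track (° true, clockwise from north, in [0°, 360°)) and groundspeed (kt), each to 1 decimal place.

Leg 1: track=212.4°, groundspeed=88.4 kt
Leg 2: track=321.8°, groundspeed=132.6 kt
Leg 3: track=114.6°, groundspeed=70.3 kt

Leg 1: heading 194.4°; drift +18.0° → track 212.4°, groundspeed 88.4 kt
Leg 2: heading 323.7°; drift -1.9° → track 321.8°, groundspeed 132.6 kt
Leg 3: heading 121.2°; drift -6.6° → track 114.6°, groundspeed 70.3 kt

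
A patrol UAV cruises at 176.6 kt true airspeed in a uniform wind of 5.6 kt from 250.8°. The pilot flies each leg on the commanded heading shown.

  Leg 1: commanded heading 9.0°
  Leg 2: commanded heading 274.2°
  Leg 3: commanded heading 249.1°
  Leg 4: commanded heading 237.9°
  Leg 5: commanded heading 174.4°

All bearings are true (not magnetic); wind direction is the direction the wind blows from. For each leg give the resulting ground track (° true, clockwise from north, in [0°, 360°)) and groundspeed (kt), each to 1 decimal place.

Leg 1: track=10.6°, groundspeed=179.3 kt
Leg 2: track=274.9°, groundspeed=171.5 kt
Leg 3: track=249.0°, groundspeed=171.0 kt
Leg 4: track=237.5°, groundspeed=171.1 kt
Leg 5: track=172.6°, groundspeed=175.4 kt

Leg 1: heading 9.0°; drift +1.6° → track 10.6°, groundspeed 179.3 kt
Leg 2: heading 274.2°; drift +0.7° → track 274.9°, groundspeed 171.5 kt
Leg 3: heading 249.1°; drift -0.1° → track 249.0°, groundspeed 171.0 kt
Leg 4: heading 237.9°; drift -0.4° → track 237.5°, groundspeed 171.1 kt
Leg 5: heading 174.4°; drift -1.8° → track 172.6°, groundspeed 175.4 kt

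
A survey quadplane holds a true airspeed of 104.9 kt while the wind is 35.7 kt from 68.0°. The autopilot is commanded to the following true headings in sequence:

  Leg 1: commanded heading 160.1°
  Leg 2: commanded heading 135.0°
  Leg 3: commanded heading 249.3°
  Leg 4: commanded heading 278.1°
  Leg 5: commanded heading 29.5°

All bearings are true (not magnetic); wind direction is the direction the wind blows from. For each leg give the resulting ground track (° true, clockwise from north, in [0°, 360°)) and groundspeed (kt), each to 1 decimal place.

Leg 1: heading 160.1°; drift +18.6° → track 178.7°, groundspeed 112.0 kt
Leg 2: heading 135.0°; drift +19.9° → track 154.9°, groundspeed 96.7 kt
Leg 3: heading 249.3°; drift -0.3° → track 249.0°, groundspeed 140.6 kt
Leg 4: heading 278.1°; drift -7.5° → track 270.6°, groundspeed 137.0 kt
Leg 5: heading 29.5°; drift -16.1° → track 13.4°, groundspeed 80.1 kt

Leg 1: track=178.7°, groundspeed=112.0 kt
Leg 2: track=154.9°, groundspeed=96.7 kt
Leg 3: track=249.0°, groundspeed=140.6 kt
Leg 4: track=270.6°, groundspeed=137.0 kt
Leg 5: track=13.4°, groundspeed=80.1 kt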